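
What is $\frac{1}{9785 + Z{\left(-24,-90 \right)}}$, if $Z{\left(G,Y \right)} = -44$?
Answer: $\frac{1}{9741} \approx 0.00010266$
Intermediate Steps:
$\frac{1}{9785 + Z{\left(-24,-90 \right)}} = \frac{1}{9785 - 44} = \frac{1}{9741}$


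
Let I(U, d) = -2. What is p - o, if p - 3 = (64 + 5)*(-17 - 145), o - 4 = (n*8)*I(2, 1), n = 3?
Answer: -11131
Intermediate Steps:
o = -44 (o = 4 + (3*8)*(-2) = 4 + 24*(-2) = 4 - 48 = -44)
p = -11175 (p = 3 + (64 + 5)*(-17 - 145) = 3 + 69*(-162) = 3 - 11178 = -11175)
p - o = -11175 - 1*(-44) = -11175 + 44 = -11131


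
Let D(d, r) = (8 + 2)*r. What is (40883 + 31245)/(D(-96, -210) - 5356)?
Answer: -2254/233 ≈ -9.6738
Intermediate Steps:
D(d, r) = 10*r
(40883 + 31245)/(D(-96, -210) - 5356) = (40883 + 31245)/(10*(-210) - 5356) = 72128/(-2100 - 5356) = 72128/(-7456) = 72128*(-1/7456) = -2254/233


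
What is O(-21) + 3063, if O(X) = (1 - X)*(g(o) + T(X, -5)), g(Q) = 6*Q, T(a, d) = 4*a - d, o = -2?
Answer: 1061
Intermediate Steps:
T(a, d) = -d + 4*a
O(X) = (1 - X)*(-7 + 4*X) (O(X) = (1 - X)*(6*(-2) + (-1*(-5) + 4*X)) = (1 - X)*(-12 + (5 + 4*X)) = (1 - X)*(-7 + 4*X))
O(-21) + 3063 = (-7 - 4*(-21)² + 11*(-21)) + 3063 = (-7 - 4*441 - 231) + 3063 = (-7 - 1764 - 231) + 3063 = -2002 + 3063 = 1061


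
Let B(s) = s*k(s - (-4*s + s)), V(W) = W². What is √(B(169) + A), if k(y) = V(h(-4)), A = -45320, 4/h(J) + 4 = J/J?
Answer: 2*I*√101294/3 ≈ 212.18*I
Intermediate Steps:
h(J) = -4/3 (h(J) = 4/(-4 + J/J) = 4/(-4 + 1) = 4/(-3) = 4*(-⅓) = -4/3)
k(y) = 16/9 (k(y) = (-4/3)² = 16/9)
B(s) = 16*s/9 (B(s) = s*(16/9) = 16*s/9)
√(B(169) + A) = √((16/9)*169 - 45320) = √(2704/9 - 45320) = √(-405176/9) = 2*I*√101294/3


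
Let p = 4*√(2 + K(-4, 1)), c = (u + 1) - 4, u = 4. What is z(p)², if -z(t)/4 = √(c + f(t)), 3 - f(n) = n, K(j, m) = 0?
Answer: 64 - 64*√2 ≈ -26.510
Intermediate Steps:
c = 1 (c = (4 + 1) - 4 = 5 - 4 = 1)
f(n) = 3 - n
p = 4*√2 (p = 4*√(2 + 0) = 4*√2 ≈ 5.6569)
z(t) = -4*√(4 - t) (z(t) = -4*√(1 + (3 - t)) = -4*√(4 - t))
z(p)² = (-4*√(4 - 4*√2))² = 64 - 64*√2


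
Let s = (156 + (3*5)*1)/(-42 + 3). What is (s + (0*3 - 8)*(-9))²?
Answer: 772641/169 ≈ 4571.8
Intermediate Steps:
s = -57/13 (s = (156 + 15*1)/(-39) = (156 + 15)*(-1/39) = 171*(-1/39) = -57/13 ≈ -4.3846)
(s + (0*3 - 8)*(-9))² = (-57/13 + (0*3 - 8)*(-9))² = (-57/13 + (0 - 8)*(-9))² = (-57/13 - 8*(-9))² = (-57/13 + 72)² = (879/13)² = 772641/169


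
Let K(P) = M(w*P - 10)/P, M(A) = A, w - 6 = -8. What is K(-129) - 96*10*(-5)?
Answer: 618952/129 ≈ 4798.1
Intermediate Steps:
w = -2 (w = 6 - 8 = -2)
K(P) = (-10 - 2*P)/P (K(P) = (-2*P - 10)/P = (-10 - 2*P)/P)
K(-129) - 96*10*(-5) = (-2 - 10/(-129)) - 96*10*(-5) = (-2 - 10*(-1/129)) - 96*(-50) = (-2 + 10/129) - 1*(-4800) = -248/129 + 4800 = 618952/129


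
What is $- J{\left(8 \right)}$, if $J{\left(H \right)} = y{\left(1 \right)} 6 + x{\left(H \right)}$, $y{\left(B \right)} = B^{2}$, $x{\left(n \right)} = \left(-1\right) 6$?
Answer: $0$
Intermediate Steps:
$x{\left(n \right)} = -6$
$J{\left(H \right)} = 0$ ($J{\left(H \right)} = 1^{2} \cdot 6 - 6 = 1 \cdot 6 - 6 = 6 - 6 = 0$)
$- J{\left(8 \right)} = \left(-1\right) 0 = 0$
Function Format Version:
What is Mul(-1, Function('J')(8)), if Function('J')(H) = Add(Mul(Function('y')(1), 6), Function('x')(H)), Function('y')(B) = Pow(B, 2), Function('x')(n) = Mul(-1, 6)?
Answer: 0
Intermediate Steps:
Function('x')(n) = -6
Function('J')(H) = 0 (Function('J')(H) = Add(Mul(Pow(1, 2), 6), -6) = Add(Mul(1, 6), -6) = Add(6, -6) = 0)
Mul(-1, Function('J')(8)) = Mul(-1, 0) = 0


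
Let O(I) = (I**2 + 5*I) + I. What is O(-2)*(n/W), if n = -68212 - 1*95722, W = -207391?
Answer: -1311472/207391 ≈ -6.3237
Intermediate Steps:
n = -163934 (n = -68212 - 95722 = -163934)
O(I) = I**2 + 6*I
O(-2)*(n/W) = (-2*(6 - 2))*(-163934/(-207391)) = (-2*4)*(-163934*(-1/207391)) = -8*163934/207391 = -1311472/207391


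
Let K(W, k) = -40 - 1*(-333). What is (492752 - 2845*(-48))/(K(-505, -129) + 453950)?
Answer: 629312/454243 ≈ 1.3854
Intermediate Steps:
K(W, k) = 293 (K(W, k) = -40 + 333 = 293)
(492752 - 2845*(-48))/(K(-505, -129) + 453950) = (492752 - 2845*(-48))/(293 + 453950) = (492752 + 136560)/454243 = 629312*(1/454243) = 629312/454243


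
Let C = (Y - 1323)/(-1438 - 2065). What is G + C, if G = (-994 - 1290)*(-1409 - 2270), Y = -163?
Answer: 29435135994/3503 ≈ 8.4028e+6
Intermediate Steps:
C = 1486/3503 (C = (-163 - 1323)/(-1438 - 2065) = -1486/(-3503) = -1486*(-1/3503) = 1486/3503 ≈ 0.42421)
G = 8402836 (G = -2284*(-3679) = 8402836)
G + C = 8402836 + 1486/3503 = 29435135994/3503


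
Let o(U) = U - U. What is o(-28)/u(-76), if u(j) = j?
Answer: 0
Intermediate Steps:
o(U) = 0
o(-28)/u(-76) = 0/(-76) = 0*(-1/76) = 0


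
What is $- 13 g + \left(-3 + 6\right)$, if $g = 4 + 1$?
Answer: $-62$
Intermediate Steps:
$g = 5$
$- 13 g + \left(-3 + 6\right) = \left(-13\right) 5 + \left(-3 + 6\right) = -65 + 3 = -62$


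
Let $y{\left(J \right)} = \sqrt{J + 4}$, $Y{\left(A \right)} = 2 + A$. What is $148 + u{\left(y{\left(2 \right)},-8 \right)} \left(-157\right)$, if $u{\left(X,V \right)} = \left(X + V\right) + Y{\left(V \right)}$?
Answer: $2346 - 157 \sqrt{6} \approx 1961.4$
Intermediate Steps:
$y{\left(J \right)} = \sqrt{4 + J}$
$u{\left(X,V \right)} = 2 + X + 2 V$ ($u{\left(X,V \right)} = \left(X + V\right) + \left(2 + V\right) = \left(V + X\right) + \left(2 + V\right) = 2 + X + 2 V$)
$148 + u{\left(y{\left(2 \right)},-8 \right)} \left(-157\right) = 148 + \left(2 + \sqrt{4 + 2} + 2 \left(-8\right)\right) \left(-157\right) = 148 + \left(2 + \sqrt{6} - 16\right) \left(-157\right) = 148 + \left(-14 + \sqrt{6}\right) \left(-157\right) = 148 + \left(2198 - 157 \sqrt{6}\right) = 2346 - 157 \sqrt{6}$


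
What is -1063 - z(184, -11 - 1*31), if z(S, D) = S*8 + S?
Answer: -2719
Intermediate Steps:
z(S, D) = 9*S (z(S, D) = 8*S + S = 9*S)
-1063 - z(184, -11 - 1*31) = -1063 - 9*184 = -1063 - 1*1656 = -1063 - 1656 = -2719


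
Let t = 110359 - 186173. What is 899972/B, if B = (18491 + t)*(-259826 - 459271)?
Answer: 899972/41220797331 ≈ 2.1833e-5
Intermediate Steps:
t = -75814
B = 41220797331 (B = (18491 - 75814)*(-259826 - 459271) = -57323*(-719097) = 41220797331)
899972/B = 899972/41220797331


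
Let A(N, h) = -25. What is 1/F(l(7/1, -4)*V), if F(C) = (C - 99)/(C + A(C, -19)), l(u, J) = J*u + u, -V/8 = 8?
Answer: 1319/1245 ≈ 1.0594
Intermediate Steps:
V = -64 (V = -8*8 = -64)
l(u, J) = u + J*u
F(C) = (-99 + C)/(-25 + C) (F(C) = (C - 99)/(C - 25) = (-99 + C)/(-25 + C))
1/F(l(7/1, -4)*V) = 1/((-99 + ((7/1)*(1 - 4))*(-64))/(-25 + ((7/1)*(1 - 4))*(-64))) = 1/((-99 + ((7*1)*(-3))*(-64))/(-25 + ((7*1)*(-3))*(-64))) = 1/((-99 + (7*(-3))*(-64))/(-25 + (7*(-3))*(-64))) = 1/((-99 - 21*(-64))/(-25 - 21*(-64))) = 1/((-99 + 1344)/(-25 + 1344)) = 1/(1245/1319) = 1319/1245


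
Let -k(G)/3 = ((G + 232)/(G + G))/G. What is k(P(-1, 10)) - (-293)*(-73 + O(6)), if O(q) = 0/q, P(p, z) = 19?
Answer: -15443611/722 ≈ -21390.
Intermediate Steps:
O(q) = 0
k(G) = -3*(232 + G)/(2*G²) (k(G) = -3*(G + 232)/(G + G)/G = -3*(232 + G)/((2*G))/G = -3*(232 + G)*(1/(2*G))/G = -3*(232 + G)/(2*G)/G = -3*(232 + G)/(2*G²))
k(P(-1, 10)) - (-293)*(-73 + O(6)) = (3/2)*(-232 - 1*19)/19² - (-293)*(-73 + 0) = (3/2)*(1/361)*(-232 - 19) - (-293)*(-73) = (3/2)*(1/361)*(-251) - 1*21389 = -753/722 - 21389 = -15443611/722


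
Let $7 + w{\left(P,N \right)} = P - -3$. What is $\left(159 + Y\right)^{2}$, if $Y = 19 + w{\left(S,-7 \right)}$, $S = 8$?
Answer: $33124$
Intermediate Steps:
$w{\left(P,N \right)} = -4 + P$ ($w{\left(P,N \right)} = -7 + \left(P - -3\right) = -7 + \left(P + 3\right) = -7 + \left(3 + P\right) = -4 + P$)
$Y = 23$ ($Y = 19 + \left(-4 + 8\right) = 19 + 4 = 23$)
$\left(159 + Y\right)^{2} = \left(159 + 23\right)^{2} = 182^{2} = 33124$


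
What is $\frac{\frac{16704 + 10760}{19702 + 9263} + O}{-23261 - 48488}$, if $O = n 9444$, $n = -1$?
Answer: $\frac{273517996}{2078209785} \approx 0.13161$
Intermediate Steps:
$O = -9444$ ($O = \left(-1\right) 9444 = -9444$)
$\frac{\frac{16704 + 10760}{19702 + 9263} + O}{-23261 - 48488} = \frac{\frac{16704 + 10760}{19702 + 9263} - 9444}{-23261 - 48488} = \frac{\frac{27464}{28965} - 9444}{-71749} = \left(27464 \cdot \frac{1}{28965} - 9444\right) \left(- \frac{1}{71749}\right) = \left(\frac{27464}{28965} - 9444\right) \left(- \frac{1}{71749}\right) = \left(- \frac{273517996}{28965}\right) \left(- \frac{1}{71749}\right) = \frac{273517996}{2078209785}$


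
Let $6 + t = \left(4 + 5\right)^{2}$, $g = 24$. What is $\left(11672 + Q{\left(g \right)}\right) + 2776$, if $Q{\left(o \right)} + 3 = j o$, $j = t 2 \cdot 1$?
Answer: $18045$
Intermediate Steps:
$t = 75$ ($t = -6 + \left(4 + 5\right)^{2} = -6 + 9^{2} = -6 + 81 = 75$)
$j = 150$ ($j = 75 \cdot 2 \cdot 1 = 150 \cdot 1 = 150$)
$Q{\left(o \right)} = -3 + 150 o$
$\left(11672 + Q{\left(g \right)}\right) + 2776 = \left(11672 + \left(-3 + 150 \cdot 24\right)\right) + 2776 = \left(11672 + \left(-3 + 3600\right)\right) + 2776 = \left(11672 + 3597\right) + 2776 = 15269 + 2776 = 18045$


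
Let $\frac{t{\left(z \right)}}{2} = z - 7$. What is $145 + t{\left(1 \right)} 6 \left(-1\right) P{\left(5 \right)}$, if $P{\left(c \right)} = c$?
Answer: $505$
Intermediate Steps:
$t{\left(z \right)} = -14 + 2 z$ ($t{\left(z \right)} = 2 \left(z - 7\right) = 2 \left(-7 + z\right) = -14 + 2 z$)
$145 + t{\left(1 \right)} 6 \left(-1\right) P{\left(5 \right)} = 145 + \left(-14 + 2 \cdot 1\right) 6 \left(-1\right) 5 = 145 + \left(-14 + 2\right) \left(\left(-6\right) 5\right) = 145 - -360 = 145 + 360 = 505$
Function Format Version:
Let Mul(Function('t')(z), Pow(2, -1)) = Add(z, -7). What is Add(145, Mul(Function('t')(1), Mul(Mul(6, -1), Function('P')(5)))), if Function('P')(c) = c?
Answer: 505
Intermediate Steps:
Function('t')(z) = Add(-14, Mul(2, z)) (Function('t')(z) = Mul(2, Add(z, -7)) = Mul(2, Add(-7, z)) = Add(-14, Mul(2, z)))
Add(145, Mul(Function('t')(1), Mul(Mul(6, -1), Function('P')(5)))) = Add(145, Mul(Add(-14, Mul(2, 1)), Mul(Mul(6, -1), 5))) = Add(145, Mul(Add(-14, 2), Mul(-6, 5))) = Add(145, Mul(-12, -30)) = Add(145, 360) = 505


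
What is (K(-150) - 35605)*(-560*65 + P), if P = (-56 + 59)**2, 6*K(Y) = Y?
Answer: 1296611330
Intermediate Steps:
K(Y) = Y/6
P = 9 (P = 3**2 = 9)
(K(-150) - 35605)*(-560*65 + P) = ((1/6)*(-150) - 35605)*(-560*65 + 9) = (-25 - 35605)*(-36400 + 9) = -35630*(-36391) = 1296611330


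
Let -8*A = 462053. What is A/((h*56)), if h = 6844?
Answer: -462053/3066112 ≈ -0.15070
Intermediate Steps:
A = -462053/8 (A = -1/8*462053 = -462053/8 ≈ -57757.)
A/((h*56)) = -462053/(8*(6844*56)) = -462053/8/383264 = -462053/8*1/383264 = -462053/3066112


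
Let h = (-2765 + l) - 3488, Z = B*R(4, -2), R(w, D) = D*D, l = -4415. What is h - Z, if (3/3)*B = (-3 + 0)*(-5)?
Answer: -10728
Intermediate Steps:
R(w, D) = D²
B = 15 (B = (-3 + 0)*(-5) = -3*(-5) = 15)
Z = 60 (Z = 15*(-2)² = 15*4 = 60)
h = -10668 (h = (-2765 - 4415) - 3488 = -7180 - 3488 = -10668)
h - Z = -10668 - 1*60 = -10668 - 60 = -10728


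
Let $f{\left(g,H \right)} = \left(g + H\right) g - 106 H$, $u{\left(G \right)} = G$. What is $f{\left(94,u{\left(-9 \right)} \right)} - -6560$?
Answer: $15504$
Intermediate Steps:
$f{\left(g,H \right)} = - 106 H + g \left(H + g\right)$ ($f{\left(g,H \right)} = \left(H + g\right) g - 106 H = g \left(H + g\right) - 106 H = - 106 H + g \left(H + g\right)$)
$f{\left(94,u{\left(-9 \right)} \right)} - -6560 = \left(94^{2} - -954 - 846\right) - -6560 = \left(8836 + 954 - 846\right) + 6560 = 8944 + 6560 = 15504$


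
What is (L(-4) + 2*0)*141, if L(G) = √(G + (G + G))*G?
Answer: -1128*I*√3 ≈ -1953.8*I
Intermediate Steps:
L(G) = √3*G^(3/2) (L(G) = √(G + 2*G)*G = √(3*G)*G = (√3*√G)*G = √3*G^(3/2))
(L(-4) + 2*0)*141 = (√3*(-4)^(3/2) + 2*0)*141 = (√3*(-8*I) + 0)*141 = (-8*I*√3 + 0)*141 = -8*I*√3*141 = -1128*I*√3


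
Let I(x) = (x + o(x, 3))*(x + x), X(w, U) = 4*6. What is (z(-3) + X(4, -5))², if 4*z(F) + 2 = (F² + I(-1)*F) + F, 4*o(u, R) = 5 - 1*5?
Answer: 2209/4 ≈ 552.25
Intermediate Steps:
o(u, R) = 0 (o(u, R) = (5 - 1*5)/4 = (5 - 5)/4 = (¼)*0 = 0)
X(w, U) = 24
I(x) = 2*x² (I(x) = (x + 0)*(x + x) = x*(2*x) = 2*x²)
z(F) = -½ + F²/4 + 3*F/4 (z(F) = -½ + ((F² + (2*(-1)²)*F) + F)/4 = -½ + ((F² + (2*1)*F) + F)/4 = -½ + ((F² + 2*F) + F)/4 = -½ + (F² + 3*F)/4 = -½ + (F²/4 + 3*F/4) = -½ + F²/4 + 3*F/4)
(z(-3) + X(4, -5))² = ((-½ + (¼)*(-3)² + (¾)*(-3)) + 24)² = ((-½ + (¼)*9 - 9/4) + 24)² = ((-½ + 9/4 - 9/4) + 24)² = (-½ + 24)² = (47/2)² = 2209/4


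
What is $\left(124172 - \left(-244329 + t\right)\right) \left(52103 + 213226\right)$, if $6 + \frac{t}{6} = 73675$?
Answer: $-19505130777$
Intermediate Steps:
$t = 442014$ ($t = -36 + 6 \cdot 73675 = -36 + 442050 = 442014$)
$\left(124172 - \left(-244329 + t\right)\right) \left(52103 + 213226\right) = \left(124172 + \left(244329 - 442014\right)\right) \left(52103 + 213226\right) = \left(124172 + \left(244329 - 442014\right)\right) 265329 = \left(124172 - 197685\right) 265329 = \left(-73513\right) 265329 = -19505130777$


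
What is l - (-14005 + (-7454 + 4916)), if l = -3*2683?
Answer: 8494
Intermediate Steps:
l = -8049
l - (-14005 + (-7454 + 4916)) = -8049 - (-14005 + (-7454 + 4916)) = -8049 - (-14005 - 2538) = -8049 - 1*(-16543) = -8049 + 16543 = 8494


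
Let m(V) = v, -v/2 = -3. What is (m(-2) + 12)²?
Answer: 324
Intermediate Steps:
v = 6 (v = -2*(-3) = 6)
m(V) = 6
(m(-2) + 12)² = (6 + 12)² = 18² = 324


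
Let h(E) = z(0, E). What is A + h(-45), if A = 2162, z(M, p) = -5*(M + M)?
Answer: 2162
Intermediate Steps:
z(M, p) = -10*M
h(E) = 0 (h(E) = -10*0 = 0)
A + h(-45) = 2162 + 0 = 2162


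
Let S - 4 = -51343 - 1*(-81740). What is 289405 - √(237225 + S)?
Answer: 289405 - √267626 ≈ 2.8889e+5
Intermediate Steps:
S = 30401 (S = 4 + (-51343 - 1*(-81740)) = 4 + (-51343 + 81740) = 4 + 30397 = 30401)
289405 - √(237225 + S) = 289405 - √(237225 + 30401) = 289405 - √267626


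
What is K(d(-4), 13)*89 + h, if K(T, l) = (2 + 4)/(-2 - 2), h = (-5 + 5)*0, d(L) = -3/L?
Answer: -267/2 ≈ -133.50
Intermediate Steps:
h = 0 (h = 0*0 = 0)
K(T, l) = -3/2 (K(T, l) = 6/(-4) = 6*(-¼) = -3/2)
K(d(-4), 13)*89 + h = -3/2*89 + 0 = -267/2 + 0 = -267/2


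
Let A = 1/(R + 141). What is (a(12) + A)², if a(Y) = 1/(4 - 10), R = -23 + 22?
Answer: 4489/176400 ≈ 0.025448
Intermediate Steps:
R = -1
A = 1/140 (A = 1/(-1 + 141) = 1/140 ≈ 0.0071429)
a(Y) = -⅙ (a(Y) = 1/(-6) = -⅙)
(a(12) + A)² = (-⅙ + 1/140)² = (-67/420)² = 4489/176400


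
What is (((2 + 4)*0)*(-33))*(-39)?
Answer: 0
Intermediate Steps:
(((2 + 4)*0)*(-33))*(-39) = ((6*0)*(-33))*(-39) = (0*(-33))*(-39) = 0*(-39) = 0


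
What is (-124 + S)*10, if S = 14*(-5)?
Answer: -1940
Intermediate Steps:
S = -70
(-124 + S)*10 = (-124 - 70)*10 = -194*10 = -1940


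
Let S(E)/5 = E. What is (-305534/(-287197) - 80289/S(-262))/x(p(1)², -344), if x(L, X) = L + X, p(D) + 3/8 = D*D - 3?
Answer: -750688303136/4073609427925 ≈ -0.18428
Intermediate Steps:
p(D) = -27/8 + D² (p(D) = -3/8 + (D*D - 3) = -3/8 + (D² - 3) = -3/8 + (-3 + D²) = -27/8 + D²)
S(E) = 5*E
(-305534/(-287197) - 80289/S(-262))/x(p(1)², -344) = (-305534/(-287197) - 80289/(5*(-262)))/((-27/8 + 1²)² - 344) = (-305534*(-1/287197) - 80289/(-1310))/((-27/8 + 1)² - 344) = (305534/287197 - 80289*(-1/1310))/((-19/8)² - 344) = (305534/287197 + 80289/1310)/(361/64 - 344) = 23459009473/(376228070*(-21655/64)) = (23459009473/376228070)*(-64/21655) = -750688303136/4073609427925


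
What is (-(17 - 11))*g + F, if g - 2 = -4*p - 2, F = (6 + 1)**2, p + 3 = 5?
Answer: 97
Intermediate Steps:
p = 2 (p = -3 + 5 = 2)
F = 49 (F = 7**2 = 49)
g = -8 (g = 2 + (-4*2 - 2) = 2 + (-8 - 2) = 2 - 10 = -8)
(-(17 - 11))*g + F = -(17 - 11)*(-8) + 49 = -1*6*(-8) + 49 = -6*(-8) + 49 = 48 + 49 = 97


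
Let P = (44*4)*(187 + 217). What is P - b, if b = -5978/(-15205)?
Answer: 1081130342/15205 ≈ 71104.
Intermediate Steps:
b = 5978/15205 (b = -5978*(-1)/15205 = -1*(-5978/15205) = 5978/15205 ≈ 0.39316)
P = 71104 (P = 176*404 = 71104)
P - b = 71104 - 1*5978/15205 = 71104 - 5978/15205 = 1081130342/15205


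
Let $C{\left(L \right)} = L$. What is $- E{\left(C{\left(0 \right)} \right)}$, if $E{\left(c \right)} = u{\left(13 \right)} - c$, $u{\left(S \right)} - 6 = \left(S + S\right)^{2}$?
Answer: $-682$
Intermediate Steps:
$u{\left(S \right)} = 6 + 4 S^{2}$ ($u{\left(S \right)} = 6 + \left(S + S\right)^{2} = 6 + \left(2 S\right)^{2} = 6 + 4 S^{2}$)
$E{\left(c \right)} = 682 - c$ ($E{\left(c \right)} = \left(6 + 4 \cdot 13^{2}\right) - c = \left(6 + 4 \cdot 169\right) - c = \left(6 + 676\right) - c = 682 - c$)
$- E{\left(C{\left(0 \right)} \right)} = - (682 - 0) = - (682 + 0) = \left(-1\right) 682 = -682$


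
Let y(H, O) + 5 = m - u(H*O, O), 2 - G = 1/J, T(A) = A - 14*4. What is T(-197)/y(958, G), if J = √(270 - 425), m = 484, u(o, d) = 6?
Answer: -23/43 ≈ -0.53488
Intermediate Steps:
J = I*√155 (J = √(-155) = I*√155 ≈ 12.45*I)
T(A) = -56 + A (T(A) = A - 56 = -56 + A)
G = 2 + I*√155/155 (G = 2 - 1/(I*√155) = 2 - (-1)*I*√155/155 = 2 + I*√155/155 ≈ 2.0 + 0.080322*I)
y(H, O) = 473 (y(H, O) = -5 + (484 - 1*6) = -5 + (484 - 6) = -5 + 478 = 473)
T(-197)/y(958, G) = (-56 - 197)/473 = -253*1/473 = -23/43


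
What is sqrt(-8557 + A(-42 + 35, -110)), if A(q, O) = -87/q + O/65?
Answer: I*sqrt(70771610)/91 ≈ 92.446*I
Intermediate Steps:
A(q, O) = -87/q + O/65 (A(q, O) = -87/q + O*(1/65) = -87/q + O/65)
sqrt(-8557 + A(-42 + 35, -110)) = sqrt(-8557 + (-87/(-42 + 35) + (1/65)*(-110))) = sqrt(-8557 + (-87/(-7) - 22/13)) = sqrt(-8557 + (-87*(-1/7) - 22/13)) = sqrt(-8557 + (87/7 - 22/13)) = sqrt(-8557 + 977/91) = sqrt(-777710/91) = I*sqrt(70771610)/91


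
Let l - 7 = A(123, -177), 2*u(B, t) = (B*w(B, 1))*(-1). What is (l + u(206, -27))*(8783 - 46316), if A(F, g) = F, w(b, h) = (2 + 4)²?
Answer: 134293074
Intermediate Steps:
w(b, h) = 36 (w(b, h) = 6² = 36)
u(B, t) = -18*B (u(B, t) = ((B*36)*(-1))/2 = ((36*B)*(-1))/2 = (-36*B)/2 = -18*B)
l = 130 (l = 7 + 123 = 130)
(l + u(206, -27))*(8783 - 46316) = (130 - 18*206)*(8783 - 46316) = (130 - 3708)*(-37533) = -3578*(-37533) = 134293074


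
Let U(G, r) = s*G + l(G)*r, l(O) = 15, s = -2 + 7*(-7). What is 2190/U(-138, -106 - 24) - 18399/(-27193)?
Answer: 25527797/23059664 ≈ 1.1070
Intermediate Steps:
s = -51 (s = -2 - 49 = -51)
U(G, r) = -51*G + 15*r
2190/U(-138, -106 - 24) - 18399/(-27193) = 2190/(-51*(-138) + 15*(-106 - 24)) - 18399/(-27193) = 2190/(7038 + 15*(-130)) - 18399*(-1/27193) = 2190/(7038 - 1950) + 18399/27193 = 2190/5088 + 18399/27193 = 2190*(1/5088) + 18399/27193 = 365/848 + 18399/27193 = 25527797/23059664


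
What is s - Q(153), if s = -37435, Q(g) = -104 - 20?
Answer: -37311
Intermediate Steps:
Q(g) = -124
s - Q(153) = -37435 - 1*(-124) = -37435 + 124 = -37311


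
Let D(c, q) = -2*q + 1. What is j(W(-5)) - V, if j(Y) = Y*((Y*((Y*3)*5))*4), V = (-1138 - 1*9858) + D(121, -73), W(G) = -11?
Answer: -69011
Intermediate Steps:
D(c, q) = 1 - 2*q
V = -10849 (V = (-1138 - 1*9858) + (1 - 2*(-73)) = (-1138 - 9858) + (1 + 146) = -10996 + 147 = -10849)
j(Y) = 60*Y³ (j(Y) = Y*((Y*((3*Y)*5))*4) = Y*((Y*(15*Y))*4) = Y*((15*Y²)*4) = Y*(60*Y²) = 60*Y³)
j(W(-5)) - V = 60*(-11)³ - 1*(-10849) = 60*(-1331) + 10849 = -79860 + 10849 = -69011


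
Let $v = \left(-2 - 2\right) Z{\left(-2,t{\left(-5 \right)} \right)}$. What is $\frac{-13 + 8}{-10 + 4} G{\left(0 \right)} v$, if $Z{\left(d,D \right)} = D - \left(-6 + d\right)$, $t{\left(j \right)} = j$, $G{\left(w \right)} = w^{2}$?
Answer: $0$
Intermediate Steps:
$Z{\left(d,D \right)} = 6 + D - d$
$v = -12$ ($v = \left(-2 - 2\right) \left(6 - 5 - -2\right) = - 4 \left(6 - 5 + 2\right) = \left(-4\right) 3 = -12$)
$\frac{-13 + 8}{-10 + 4} G{\left(0 \right)} v = \frac{-13 + 8}{-10 + 4} \cdot 0^{2} \left(-12\right) = - \frac{5}{-6} \cdot 0 \left(-12\right) = \left(-5\right) \left(- \frac{1}{6}\right) 0 \left(-12\right) = \frac{5}{6} \cdot 0 \left(-12\right) = 0 \left(-12\right) = 0$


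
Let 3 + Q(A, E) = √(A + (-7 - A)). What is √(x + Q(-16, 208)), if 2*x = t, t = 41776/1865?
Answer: √(205 + 25*I*√7)/5 ≈ 2.8997 + 0.45621*I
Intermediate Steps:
Q(A, E) = -3 + I*√7 (Q(A, E) = -3 + √(A + (-7 - A)) = -3 + √(-7) = -3 + I*√7)
t = 112/5 (t = 41776*(1/1865) = 112/5 ≈ 22.400)
x = 56/5 (x = (½)*(112/5) = 56/5 ≈ 11.200)
√(x + Q(-16, 208)) = √(56/5 + (-3 + I*√7)) = √(41/5 + I*√7)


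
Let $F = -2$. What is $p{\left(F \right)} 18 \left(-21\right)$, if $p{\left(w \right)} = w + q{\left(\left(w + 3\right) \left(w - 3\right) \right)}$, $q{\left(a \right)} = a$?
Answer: $2646$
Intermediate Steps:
$p{\left(w \right)} = w + \left(-3 + w\right) \left(3 + w\right)$ ($p{\left(w \right)} = w + \left(w + 3\right) \left(w - 3\right) = w + \left(3 + w\right) \left(-3 + w\right) = w + \left(-3 + w\right) \left(3 + w\right)$)
$p{\left(F \right)} 18 \left(-21\right) = \left(-9 - 2 + \left(-2\right)^{2}\right) 18 \left(-21\right) = \left(-9 - 2 + 4\right) 18 \left(-21\right) = \left(-7\right) 18 \left(-21\right) = \left(-126\right) \left(-21\right) = 2646$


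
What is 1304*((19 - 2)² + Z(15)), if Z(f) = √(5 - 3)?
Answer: 376856 + 1304*√2 ≈ 3.7870e+5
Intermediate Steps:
Z(f) = √2
1304*((19 - 2)² + Z(15)) = 1304*((19 - 2)² + √2) = 1304*(17² + √2) = 1304*(289 + √2) = 376856 + 1304*√2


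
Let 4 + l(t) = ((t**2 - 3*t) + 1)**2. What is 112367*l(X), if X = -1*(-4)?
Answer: 2359707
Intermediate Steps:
X = 4
l(t) = -4 + (1 + t**2 - 3*t)**2 (l(t) = -4 + ((t**2 - 3*t) + 1)**2 = -4 + (1 + t**2 - 3*t)**2)
112367*l(X) = 112367*(-4 + (1 + 4**2 - 3*4)**2) = 112367*(-4 + (1 + 16 - 12)**2) = 112367*(-4 + 5**2) = 112367*(-4 + 25) = 112367*21 = 2359707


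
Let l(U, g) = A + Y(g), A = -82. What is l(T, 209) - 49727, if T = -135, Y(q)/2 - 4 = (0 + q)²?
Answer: 37561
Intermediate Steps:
Y(q) = 8 + 2*q² (Y(q) = 8 + 2*(0 + q)² = 8 + 2*q²)
l(U, g) = -74 + 2*g² (l(U, g) = -82 + (8 + 2*g²) = -74 + 2*g²)
l(T, 209) - 49727 = (-74 + 2*209²) - 49727 = (-74 + 2*43681) - 49727 = (-74 + 87362) - 49727 = 87288 - 49727 = 37561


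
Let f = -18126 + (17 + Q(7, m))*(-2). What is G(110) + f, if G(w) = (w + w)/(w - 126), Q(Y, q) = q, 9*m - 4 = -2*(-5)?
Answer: -654367/36 ≈ -18177.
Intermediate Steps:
m = 14/9 (m = 4/9 + (-2*(-5))/9 = 4/9 + (1/9)*10 = 4/9 + 10/9 = 14/9 ≈ 1.5556)
G(w) = 2*w/(-126 + w) (G(w) = (2*w)/(-126 + w) = 2*w/(-126 + w))
f = -163468/9 (f = -18126 + (17 + 14/9)*(-2) = -18126 + (167/9)*(-2) = -18126 - 334/9 = -163468/9 ≈ -18163.)
G(110) + f = 2*110/(-126 + 110) - 163468/9 = 2*110/(-16) - 163468/9 = 2*110*(-1/16) - 163468/9 = -55/4 - 163468/9 = -654367/36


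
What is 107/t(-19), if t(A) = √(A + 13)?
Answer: -107*I*√6/6 ≈ -43.683*I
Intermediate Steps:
t(A) = √(13 + A)
107/t(-19) = 107/(√(13 - 19)) = 107/(√(-6)) = 107/((I*√6)) = 107*(-I*√6/6) = -107*I*√6/6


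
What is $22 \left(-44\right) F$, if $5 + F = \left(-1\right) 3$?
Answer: $7744$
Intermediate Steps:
$F = -8$ ($F = -5 - 3 = -8$)
$22 \left(-44\right) F = 22 \left(-44\right) \left(-8\right) = \left(-968\right) \left(-8\right) = 7744$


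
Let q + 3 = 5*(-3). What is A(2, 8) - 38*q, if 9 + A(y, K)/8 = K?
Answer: 676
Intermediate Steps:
A(y, K) = -72 + 8*K
q = -18 (q = -3 + 5*(-3) = -3 - 15 = -18)
A(2, 8) - 38*q = (-72 + 8*8) - 38*(-18) = (-72 + 64) + 684 = -8 + 684 = 676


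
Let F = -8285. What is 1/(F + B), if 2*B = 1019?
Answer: -2/15551 ≈ -0.00012861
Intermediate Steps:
B = 1019/2 (B = (½)*1019 = 1019/2 ≈ 509.50)
1/(F + B) = 1/(-8285 + 1019/2) = 1/(-15551/2) = -2/15551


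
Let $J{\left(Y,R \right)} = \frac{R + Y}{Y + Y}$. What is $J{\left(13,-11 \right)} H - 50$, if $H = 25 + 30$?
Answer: $- \frac{595}{13} \approx -45.769$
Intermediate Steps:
$J{\left(Y,R \right)} = \frac{R + Y}{2 Y}$
$H = 55$
$J{\left(13,-11 \right)} H - 50 = \frac{-11 + 13}{2 \cdot 13} \cdot 55 - 50 = \frac{1}{2} \cdot \frac{1}{13} \cdot 2 \cdot 55 - 50 = \frac{1}{13} \cdot 55 - 50 = \frac{55}{13} - 50 = - \frac{595}{13}$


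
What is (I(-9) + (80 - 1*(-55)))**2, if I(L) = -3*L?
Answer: 26244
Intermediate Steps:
(I(-9) + (80 - 1*(-55)))**2 = (-3*(-9) + (80 - 1*(-55)))**2 = (27 + (80 + 55))**2 = (27 + 135)**2 = 162**2 = 26244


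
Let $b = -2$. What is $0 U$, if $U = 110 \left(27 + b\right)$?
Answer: $0$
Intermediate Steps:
$U = 2750$ ($U = 110 \left(27 - 2\right) = 110 \cdot 25 = 2750$)
$0 U = 0 \cdot 2750 = 0$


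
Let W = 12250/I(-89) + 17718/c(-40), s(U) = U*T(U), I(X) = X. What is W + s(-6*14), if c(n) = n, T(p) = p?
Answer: 11526229/1780 ≈ 6475.4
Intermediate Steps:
s(U) = U² (s(U) = U*U = U²)
W = -1033451/1780 (W = 12250/(-89) + 17718/(-40) = 12250*(-1/89) + 17718*(-1/40) = -12250/89 - 8859/20 = -1033451/1780 ≈ -580.59)
W + s(-6*14) = -1033451/1780 + (-6*14)² = -1033451/1780 + (-84)² = -1033451/1780 + 7056 = 11526229/1780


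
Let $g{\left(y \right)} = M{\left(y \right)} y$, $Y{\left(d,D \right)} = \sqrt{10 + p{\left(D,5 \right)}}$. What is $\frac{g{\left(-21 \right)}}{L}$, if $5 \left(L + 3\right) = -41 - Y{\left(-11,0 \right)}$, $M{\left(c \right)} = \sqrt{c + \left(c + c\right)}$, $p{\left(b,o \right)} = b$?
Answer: $- \frac{105 i \sqrt{70}}{1042} + \frac{2940 i \sqrt{7}}{521} \approx 14.087 i$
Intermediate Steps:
$Y{\left(d,D \right)} = \sqrt{10 + D}$
$M{\left(c \right)} = \sqrt{3} \sqrt{c}$ ($M{\left(c \right)} = \sqrt{c + 2 c} = \sqrt{3 c} = \sqrt{3} \sqrt{c}$)
$g{\left(y \right)} = \sqrt{3} y^{\frac{3}{2}}$ ($g{\left(y \right)} = \sqrt{3} \sqrt{y} y = \sqrt{3} y^{\frac{3}{2}}$)
$L = - \frac{56}{5} - \frac{\sqrt{10}}{5}$ ($L = -3 + \frac{-41 - \sqrt{10 + 0}}{5} = -3 + \frac{-41 - \sqrt{10}}{5} = -3 - \left(\frac{41}{5} + \frac{\sqrt{10}}{5}\right) = - \frac{56}{5} - \frac{\sqrt{10}}{5} \approx -11.832$)
$\frac{g{\left(-21 \right)}}{L} = \frac{\sqrt{3} \left(-21\right)^{\frac{3}{2}}}{- \frac{56}{5} - \frac{\sqrt{10}}{5}} = \frac{\sqrt{3} \left(- 21 i \sqrt{21}\right)}{- \frac{56}{5} - \frac{\sqrt{10}}{5}} = \frac{\left(-63\right) i \sqrt{7}}{- \frac{56}{5} - \frac{\sqrt{10}}{5}} = - \frac{63 i \sqrt{7}}{- \frac{56}{5} - \frac{\sqrt{10}}{5}}$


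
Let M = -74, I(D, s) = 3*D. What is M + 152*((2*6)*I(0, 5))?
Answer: -74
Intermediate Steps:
M + 152*((2*6)*I(0, 5)) = -74 + 152*((2*6)*(3*0)) = -74 + 152*(12*0) = -74 + 152*0 = -74 + 0 = -74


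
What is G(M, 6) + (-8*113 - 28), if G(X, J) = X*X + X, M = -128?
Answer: 15324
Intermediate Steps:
G(X, J) = X + X² (G(X, J) = X² + X = X + X²)
G(M, 6) + (-8*113 - 28) = -128*(1 - 128) + (-8*113 - 28) = -128*(-127) + (-904 - 28) = 16256 - 932 = 15324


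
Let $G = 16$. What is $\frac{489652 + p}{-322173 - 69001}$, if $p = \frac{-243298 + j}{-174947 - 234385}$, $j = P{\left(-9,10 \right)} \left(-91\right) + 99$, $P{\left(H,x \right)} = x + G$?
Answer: $- \frac{66810159343}{53373345256} \approx -1.2518$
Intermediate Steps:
$P{\left(H,x \right)} = 16 + x$ ($P{\left(H,x \right)} = x + 16 = 16 + x$)
$j = -2267$ ($j = \left(16 + 10\right) \left(-91\right) + 99 = 26 \left(-91\right) + 99 = -2366 + 99 = -2267$)
$p = \frac{81855}{136444}$ ($p = \frac{-243298 - 2267}{-174947 - 234385} = - \frac{245565}{-409332} = \left(-245565\right) \left(- \frac{1}{409332}\right) = \frac{81855}{136444} \approx 0.59992$)
$\frac{489652 + p}{-322173 - 69001} = \frac{489652 + \frac{81855}{136444}}{-322173 - 69001} = \frac{66810159343}{136444 \left(-391174\right)} = \frac{66810159343}{136444} \left(- \frac{1}{391174}\right) = - \frac{66810159343}{53373345256}$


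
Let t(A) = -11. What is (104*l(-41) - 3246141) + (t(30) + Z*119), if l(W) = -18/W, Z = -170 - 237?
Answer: -135076113/41 ≈ -3.2945e+6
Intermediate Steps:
Z = -407
(104*l(-41) - 3246141) + (t(30) + Z*119) = (104*(-18/(-41)) - 3246141) + (-11 - 407*119) = (104*(-18*(-1/41)) - 3246141) + (-11 - 48433) = (104*(18/41) - 3246141) - 48444 = (1872/41 - 3246141) - 48444 = -133089909/41 - 48444 = -135076113/41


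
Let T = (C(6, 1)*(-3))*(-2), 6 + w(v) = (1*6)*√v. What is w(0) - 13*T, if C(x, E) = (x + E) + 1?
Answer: -630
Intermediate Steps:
C(x, E) = 1 + E + x (C(x, E) = (E + x) + 1 = 1 + E + x)
w(v) = -6 + 6*√v (w(v) = -6 + (1*6)*√v = -6 + 6*√v)
T = 48 (T = ((1 + 1 + 6)*(-3))*(-2) = (8*(-3))*(-2) = -24*(-2) = 48)
w(0) - 13*T = (-6 + 6*√0) - 13*48 = (-6 + 6*0) - 624 = (-6 + 0) - 624 = -6 - 624 = -630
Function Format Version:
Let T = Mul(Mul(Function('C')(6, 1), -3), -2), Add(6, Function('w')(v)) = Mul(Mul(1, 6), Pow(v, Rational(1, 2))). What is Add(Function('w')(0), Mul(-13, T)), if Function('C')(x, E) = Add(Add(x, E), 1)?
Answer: -630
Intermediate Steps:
Function('C')(x, E) = Add(1, E, x) (Function('C')(x, E) = Add(Add(E, x), 1) = Add(1, E, x))
Function('w')(v) = Add(-6, Mul(6, Pow(v, Rational(1, 2)))) (Function('w')(v) = Add(-6, Mul(Mul(1, 6), Pow(v, Rational(1, 2)))) = Add(-6, Mul(6, Pow(v, Rational(1, 2)))))
T = 48 (T = Mul(Mul(Add(1, 1, 6), -3), -2) = Mul(Mul(8, -3), -2) = Mul(-24, -2) = 48)
Add(Function('w')(0), Mul(-13, T)) = Add(Add(-6, Mul(6, Pow(0, Rational(1, 2)))), Mul(-13, 48)) = Add(Add(-6, Mul(6, 0)), -624) = Add(Add(-6, 0), -624) = Add(-6, -624) = -630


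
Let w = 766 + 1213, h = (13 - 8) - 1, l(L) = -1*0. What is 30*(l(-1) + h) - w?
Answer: -1859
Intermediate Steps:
l(L) = 0
h = 4 (h = 5 - 1 = 4)
w = 1979
30*(l(-1) + h) - w = 30*(0 + 4) - 1*1979 = 30*4 - 1979 = 120 - 1979 = -1859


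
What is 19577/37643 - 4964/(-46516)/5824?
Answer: 1325943988755/2549458603328 ≈ 0.52009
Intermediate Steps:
19577/37643 - 4964/(-46516)/5824 = 19577*(1/37643) - 4964*(-1/46516)*(1/5824) = 19577/37643 + (1241/11629)*(1/5824) = 19577/37643 + 1241/67727296 = 1325943988755/2549458603328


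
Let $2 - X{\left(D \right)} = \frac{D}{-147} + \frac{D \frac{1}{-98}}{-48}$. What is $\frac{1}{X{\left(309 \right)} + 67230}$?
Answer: $\frac{1568}{105422969} \approx 1.4873 \cdot 10^{-5}$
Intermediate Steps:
$X{\left(D \right)} = 2 + \frac{31 D}{4704}$ ($X{\left(D \right)} = 2 - \left(\frac{D}{-147} + \frac{D \frac{1}{-98}}{-48}\right) = 2 - \left(D \left(- \frac{1}{147}\right) + D \left(- \frac{1}{98}\right) \left(- \frac{1}{48}\right)\right) = 2 - \left(- \frac{D}{147} + - \frac{D}{98} \left(- \frac{1}{48}\right)\right) = 2 - \left(- \frac{D}{147} + \frac{D}{4704}\right) = 2 - - \frac{31 D}{4704} = 2 + \frac{31 D}{4704}$)
$\frac{1}{X{\left(309 \right)} + 67230} = \frac{1}{\left(2 + \frac{31}{4704} \cdot 309\right) + 67230} = \frac{1}{\left(2 + \frac{3193}{1568}\right) + 67230} = \frac{1}{\frac{6329}{1568} + 67230} = \frac{1}{\frac{105422969}{1568}} = \frac{1568}{105422969}$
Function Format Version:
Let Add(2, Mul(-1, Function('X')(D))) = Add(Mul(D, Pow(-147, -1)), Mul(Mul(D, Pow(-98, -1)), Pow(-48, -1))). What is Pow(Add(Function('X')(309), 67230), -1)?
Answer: Rational(1568, 105422969) ≈ 1.4873e-5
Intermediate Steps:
Function('X')(D) = Add(2, Mul(Rational(31, 4704), D)) (Function('X')(D) = Add(2, Mul(-1, Add(Mul(D, Pow(-147, -1)), Mul(Mul(D, Pow(-98, -1)), Pow(-48, -1))))) = Add(2, Mul(-1, Add(Mul(D, Rational(-1, 147)), Mul(Mul(D, Rational(-1, 98)), Rational(-1, 48))))) = Add(2, Mul(-1, Add(Mul(Rational(-1, 147), D), Mul(Mul(Rational(-1, 98), D), Rational(-1, 48))))) = Add(2, Mul(-1, Add(Mul(Rational(-1, 147), D), Mul(Rational(1, 4704), D)))) = Add(2, Mul(-1, Mul(Rational(-31, 4704), D))) = Add(2, Mul(Rational(31, 4704), D)))
Pow(Add(Function('X')(309), 67230), -1) = Pow(Add(Add(2, Mul(Rational(31, 4704), 309)), 67230), -1) = Pow(Add(Add(2, Rational(3193, 1568)), 67230), -1) = Pow(Add(Rational(6329, 1568), 67230), -1) = Pow(Rational(105422969, 1568), -1) = Rational(1568, 105422969)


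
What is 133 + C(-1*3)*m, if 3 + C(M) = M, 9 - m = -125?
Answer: -671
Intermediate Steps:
m = 134 (m = 9 - 1*(-125) = 9 + 125 = 134)
C(M) = -3 + M
133 + C(-1*3)*m = 133 + (-3 - 1*3)*134 = 133 + (-3 - 3)*134 = 133 - 6*134 = 133 - 804 = -671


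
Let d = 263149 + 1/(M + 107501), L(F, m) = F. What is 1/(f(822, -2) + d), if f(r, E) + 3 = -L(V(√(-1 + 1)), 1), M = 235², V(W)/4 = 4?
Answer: 162726/42818092381 ≈ 3.8004e-6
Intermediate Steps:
V(W) = 16 (V(W) = 4*4 = 16)
M = 55225
f(r, E) = -19 (f(r, E) = -3 - 1*16 = -3 - 16 = -19)
d = 42821184175/162726 (d = 263149 + 1/(55225 + 107501) = 263149 + 1/162726 = 42821184175/162726 ≈ 2.6315e+5)
1/(f(822, -2) + d) = 1/(-19 + 42821184175/162726) = 1/(42818092381/162726) = 162726/42818092381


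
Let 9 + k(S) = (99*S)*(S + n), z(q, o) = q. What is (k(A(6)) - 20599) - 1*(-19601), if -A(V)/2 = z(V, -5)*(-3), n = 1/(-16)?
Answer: 508297/4 ≈ 1.2707e+5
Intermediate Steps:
n = -1/16 ≈ -0.062500
A(V) = 6*V (A(V) = -2*V*(-3) = -(-6)*V = 6*V)
k(S) = -9 + 99*S*(-1/16 + S) (k(S) = -9 + (99*S)*(S - 1/16) = -9 + (99*S)*(-1/16 + S) = -9 + 99*S*(-1/16 + S))
(k(A(6)) - 20599) - 1*(-19601) = ((-9 + 99*(6*6)**2 - 297*6/8) - 20599) - 1*(-19601) = ((-9 + 99*36**2 - 99/16*36) - 20599) + 19601 = ((-9 + 99*1296 - 891/4) - 20599) + 19601 = ((-9 + 128304 - 891/4) - 20599) + 19601 = (512289/4 - 20599) + 19601 = 429893/4 + 19601 = 508297/4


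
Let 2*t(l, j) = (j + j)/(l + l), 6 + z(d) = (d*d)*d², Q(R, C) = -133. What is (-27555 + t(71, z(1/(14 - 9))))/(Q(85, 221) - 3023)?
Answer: 2445509999/280095000 ≈ 8.7310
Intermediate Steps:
z(d) = -6 + d⁴ (z(d) = -6 + (d*d)*d² = -6 + d²*d² = -6 + d⁴)
t(l, j) = j/(2*l) (t(l, j) = ((j + j)/(l + l))/2 = ((2*j)/((2*l)))/2 = ((2*j)*(1/(2*l)))/2 = (j/l)/2 = j/(2*l))
(-27555 + t(71, z(1/(14 - 9))))/(Q(85, 221) - 3023) = (-27555 + (½)*(-6 + (1/(14 - 9))⁴)/71)/(-133 - 3023) = (-27555 + (½)*(-6 + (1/5)⁴)*(1/71))/(-3156) = (-27555 + (½)*(-6 + (⅕)⁴)*(1/71))*(-1/3156) = (-27555 + (½)*(-6 + 1/625)*(1/71))*(-1/3156) = (-27555 + (½)*(-3749/625)*(1/71))*(-1/3156) = (-27555 - 3749/88750)*(-1/3156) = -2445509999/88750*(-1/3156) = 2445509999/280095000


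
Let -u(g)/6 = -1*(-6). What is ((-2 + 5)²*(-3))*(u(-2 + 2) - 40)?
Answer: 2052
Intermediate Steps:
u(g) = -36 (u(g) = -(-6)*(-6) = -6*6 = -36)
((-2 + 5)²*(-3))*(u(-2 + 2) - 40) = ((-2 + 5)²*(-3))*(-36 - 40) = (3²*(-3))*(-76) = (9*(-3))*(-76) = -27*(-76) = 2052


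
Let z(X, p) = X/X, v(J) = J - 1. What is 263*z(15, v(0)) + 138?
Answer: 401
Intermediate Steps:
v(J) = -1 + J
z(X, p) = 1
263*z(15, v(0)) + 138 = 263*1 + 138 = 263 + 138 = 401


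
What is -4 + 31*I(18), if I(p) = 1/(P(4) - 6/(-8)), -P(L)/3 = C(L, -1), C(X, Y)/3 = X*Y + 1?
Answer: -320/111 ≈ -2.8829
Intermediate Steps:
C(X, Y) = 3 + 3*X*Y (C(X, Y) = 3*(X*Y + 1) = 3*(1 + X*Y) = 3 + 3*X*Y)
P(L) = -9 + 9*L (P(L) = -3*(3 + 3*L*(-1)) = -3*(3 - 3*L) = -9 + 9*L)
I(p) = 4/111 (I(p) = 1/((-9 + 9*4) - 6/(-8)) = 1/((-9 + 36) - 6*(-⅛)) = 1/(27 + ¾) = 1/(111/4) = 4/111)
-4 + 31*I(18) = -4 + 31*(4/111) = -4 + 124/111 = -320/111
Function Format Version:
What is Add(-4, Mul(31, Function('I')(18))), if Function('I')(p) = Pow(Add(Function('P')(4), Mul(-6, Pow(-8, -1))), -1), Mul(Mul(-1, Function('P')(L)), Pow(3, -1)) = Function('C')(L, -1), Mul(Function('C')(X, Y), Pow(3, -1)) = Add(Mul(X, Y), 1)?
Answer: Rational(-320, 111) ≈ -2.8829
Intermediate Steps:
Function('C')(X, Y) = Add(3, Mul(3, X, Y)) (Function('C')(X, Y) = Mul(3, Add(Mul(X, Y), 1)) = Mul(3, Add(1, Mul(X, Y))) = Add(3, Mul(3, X, Y)))
Function('P')(L) = Add(-9, Mul(9, L)) (Function('P')(L) = Mul(-3, Add(3, Mul(3, L, -1))) = Mul(-3, Add(3, Mul(-3, L))) = Add(-9, Mul(9, L)))
Function('I')(p) = Rational(4, 111) (Function('I')(p) = Pow(Add(Add(-9, Mul(9, 4)), Mul(-6, Pow(-8, -1))), -1) = Pow(Add(Add(-9, 36), Mul(-6, Rational(-1, 8))), -1) = Pow(Add(27, Rational(3, 4)), -1) = Pow(Rational(111, 4), -1) = Rational(4, 111))
Add(-4, Mul(31, Function('I')(18))) = Add(-4, Mul(31, Rational(4, 111))) = Add(-4, Rational(124, 111)) = Rational(-320, 111)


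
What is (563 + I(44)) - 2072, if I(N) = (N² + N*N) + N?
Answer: 2407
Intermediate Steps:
I(N) = N + 2*N² (I(N) = (N² + N²) + N = 2*N² + N = N + 2*N²)
(563 + I(44)) - 2072 = (563 + 44*(1 + 2*44)) - 2072 = (563 + 44*(1 + 88)) - 2072 = (563 + 44*89) - 2072 = (563 + 3916) - 2072 = 4479 - 2072 = 2407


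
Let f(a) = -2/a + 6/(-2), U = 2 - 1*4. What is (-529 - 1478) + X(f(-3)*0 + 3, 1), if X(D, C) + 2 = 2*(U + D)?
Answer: -2007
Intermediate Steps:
U = -2 (U = 2 - 4 = -2)
f(a) = -3 - 2/a (f(a) = -2/a + 6*(-½) = -2/a - 3 = -3 - 2/a)
X(D, C) = -6 + 2*D (X(D, C) = -2 + 2*(-2 + D) = -2 + (-4 + 2*D) = -6 + 2*D)
(-529 - 1478) + X(f(-3)*0 + 3, 1) = (-529 - 1478) + (-6 + 2*((-3 - 2/(-3))*0 + 3)) = -2007 + (-6 + 2*((-3 - 2*(-⅓))*0 + 3)) = -2007 + (-6 + 2*((-3 + ⅔)*0 + 3)) = -2007 + (-6 + 2*(-7/3*0 + 3)) = -2007 + (-6 + 2*(0 + 3)) = -2007 + (-6 + 2*3) = -2007 + (-6 + 6) = -2007 + 0 = -2007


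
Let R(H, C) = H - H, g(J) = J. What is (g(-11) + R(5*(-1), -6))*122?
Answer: -1342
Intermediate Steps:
R(H, C) = 0
(g(-11) + R(5*(-1), -6))*122 = (-11 + 0)*122 = -11*122 = -1342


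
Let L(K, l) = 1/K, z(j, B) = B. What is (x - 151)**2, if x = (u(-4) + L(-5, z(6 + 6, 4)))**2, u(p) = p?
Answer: 11115556/625 ≈ 17785.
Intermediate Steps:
x = 441/25 (x = (-4 + 1/(-5))**2 = (-4 - 1/5)**2 = (-21/5)**2 = 441/25 ≈ 17.640)
(x - 151)**2 = (441/25 - 151)**2 = (-3334/25)**2 = 11115556/625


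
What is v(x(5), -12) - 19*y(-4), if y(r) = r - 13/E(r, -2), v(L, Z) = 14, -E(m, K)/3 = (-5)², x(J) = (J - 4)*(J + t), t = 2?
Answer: 6503/75 ≈ 86.707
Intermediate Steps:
x(J) = (-4 + J)*(2 + J) (x(J) = (J - 4)*(J + 2) = (-4 + J)*(2 + J))
E(m, K) = -75 (E(m, K) = -3*(-5)² = -3*25 = -75)
y(r) = 13/75 + r (y(r) = r - 13/(-75) = r - 13*(-1/75) = r + 13/75 = 13/75 + r)
v(x(5), -12) - 19*y(-4) = 14 - 19*(13/75 - 4) = 14 - 19*(-287/75) = 14 + 5453/75 = 6503/75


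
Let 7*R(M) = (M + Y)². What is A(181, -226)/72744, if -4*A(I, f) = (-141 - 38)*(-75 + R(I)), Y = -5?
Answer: 5450729/2036832 ≈ 2.6761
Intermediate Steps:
R(M) = (-5 + M)²/7 (R(M) = (M - 5)²/7 = (-5 + M)²/7)
A(I, f) = -13425/4 + 179*(-5 + I)²/28 (A(I, f) = -(-141 - 38)*(-75 + (-5 + I)²/7)/4 = -(-179)*(-75 + (-5 + I)²/7)/4 = -(13425 - 179*(-5 + I)²/7)/4 = -13425/4 + 179*(-5 + I)²/28)
A(181, -226)/72744 = (-13425/4 + 179*(-5 + 181)²/28)/72744 = (-13425/4 + (179/28)*176²)*(1/72744) = (-13425/4 + (179/28)*30976)*(1/72744) = (-13425/4 + 1386176/7)*(1/72744) = (5450729/28)*(1/72744) = 5450729/2036832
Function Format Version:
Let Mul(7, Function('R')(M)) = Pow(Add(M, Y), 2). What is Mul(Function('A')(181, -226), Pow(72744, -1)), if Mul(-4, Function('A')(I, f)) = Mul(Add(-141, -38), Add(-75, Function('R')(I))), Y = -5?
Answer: Rational(5450729, 2036832) ≈ 2.6761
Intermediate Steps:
Function('R')(M) = Mul(Rational(1, 7), Pow(Add(-5, M), 2)) (Function('R')(M) = Mul(Rational(1, 7), Pow(Add(M, -5), 2)) = Mul(Rational(1, 7), Pow(Add(-5, M), 2)))
Function('A')(I, f) = Add(Rational(-13425, 4), Mul(Rational(179, 28), Pow(Add(-5, I), 2))) (Function('A')(I, f) = Mul(Rational(-1, 4), Mul(Add(-141, -38), Add(-75, Mul(Rational(1, 7), Pow(Add(-5, I), 2))))) = Mul(Rational(-1, 4), Mul(-179, Add(-75, Mul(Rational(1, 7), Pow(Add(-5, I), 2))))) = Mul(Rational(-1, 4), Add(13425, Mul(Rational(-179, 7), Pow(Add(-5, I), 2)))) = Add(Rational(-13425, 4), Mul(Rational(179, 28), Pow(Add(-5, I), 2))))
Mul(Function('A')(181, -226), Pow(72744, -1)) = Mul(Add(Rational(-13425, 4), Mul(Rational(179, 28), Pow(Add(-5, 181), 2))), Pow(72744, -1)) = Mul(Add(Rational(-13425, 4), Mul(Rational(179, 28), Pow(176, 2))), Rational(1, 72744)) = Mul(Add(Rational(-13425, 4), Mul(Rational(179, 28), 30976)), Rational(1, 72744)) = Mul(Add(Rational(-13425, 4), Rational(1386176, 7)), Rational(1, 72744)) = Mul(Rational(5450729, 28), Rational(1, 72744)) = Rational(5450729, 2036832)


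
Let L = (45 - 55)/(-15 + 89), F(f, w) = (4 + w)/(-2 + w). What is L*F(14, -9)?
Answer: -25/407 ≈ -0.061425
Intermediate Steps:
F(f, w) = (4 + w)/(-2 + w)
L = -5/37 (L = -10/74 = -10*1/74 = -5/37 ≈ -0.13514)
L*F(14, -9) = -5*(4 - 9)/(37*(-2 - 9)) = -5*(-5)/(37*(-11)) = -(-5)*(-5)/407 = -5/37*5/11 = -25/407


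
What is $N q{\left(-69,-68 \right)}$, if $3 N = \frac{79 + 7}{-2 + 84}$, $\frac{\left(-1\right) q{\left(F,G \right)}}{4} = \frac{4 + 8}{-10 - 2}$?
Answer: $\frac{172}{123} \approx 1.3984$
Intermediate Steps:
$q{\left(F,G \right)} = 4$ ($q{\left(F,G \right)} = - 4 \frac{4 + 8}{-10 - 2} = - 4 \frac{12}{-12} = - 4 \cdot 12 \left(- \frac{1}{12}\right) = \left(-4\right) \left(-1\right) = 4$)
$N = \frac{43}{123}$ ($N = \frac{\left(79 + 7\right) \frac{1}{-2 + 84}}{3} = \frac{86 \cdot \frac{1}{82}}{3} = \frac{1}{3} \cdot \frac{43}{41} = \frac{43}{123} \approx 0.34959$)
$N q{\left(-69,-68 \right)} = \frac{43}{123} \cdot 4 = \frac{172}{123}$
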